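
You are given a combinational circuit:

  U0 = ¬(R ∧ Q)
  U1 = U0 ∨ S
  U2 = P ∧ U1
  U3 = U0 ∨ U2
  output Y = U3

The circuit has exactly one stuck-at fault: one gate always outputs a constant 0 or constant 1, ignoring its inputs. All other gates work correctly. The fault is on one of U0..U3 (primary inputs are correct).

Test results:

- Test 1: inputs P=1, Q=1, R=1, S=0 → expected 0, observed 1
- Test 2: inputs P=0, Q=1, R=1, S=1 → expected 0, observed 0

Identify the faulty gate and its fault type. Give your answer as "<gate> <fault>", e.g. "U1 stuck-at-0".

Fault-free values for test 1 (P=1, Q=1, R=1, S=0): U0=0, U1=0, U2=0, U3=0, giving Y=0. Observed 1.
Test 1: faults giving observed 1 are {U0 stuck-at-1, U1 stuck-at-1, U2 stuck-at-1, U3 stuck-at-1}.
Test 2 (P=0, Q=1, R=1, S=1): fault-free U0=0, U1=1, U2=0, U3=0 → 0; observed 0. Eliminates U0 stuck-at-1, U2 stuck-at-1, U3 stuck-at-1.
Only U1 stuck-at-1 is consistent with every test.

U1 stuck-at-1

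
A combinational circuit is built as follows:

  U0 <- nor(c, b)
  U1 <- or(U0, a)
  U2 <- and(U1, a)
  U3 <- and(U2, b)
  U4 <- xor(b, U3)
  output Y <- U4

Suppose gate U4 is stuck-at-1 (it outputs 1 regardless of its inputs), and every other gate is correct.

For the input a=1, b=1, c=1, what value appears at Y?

Propagate with U4 forced: U0=0, U1=1, U2=1, U3=1, U4=1 [stuck-at-1].
So Y = 1. (Without the fault it would be 0.)

1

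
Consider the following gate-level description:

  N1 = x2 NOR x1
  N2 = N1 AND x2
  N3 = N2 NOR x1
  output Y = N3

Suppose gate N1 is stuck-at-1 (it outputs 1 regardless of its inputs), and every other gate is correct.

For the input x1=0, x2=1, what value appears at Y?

0

Propagate with N1 forced: N1=1 [stuck-at-1], N2=1, N3=0.
So Y = 0. (Without the fault it would be 1.)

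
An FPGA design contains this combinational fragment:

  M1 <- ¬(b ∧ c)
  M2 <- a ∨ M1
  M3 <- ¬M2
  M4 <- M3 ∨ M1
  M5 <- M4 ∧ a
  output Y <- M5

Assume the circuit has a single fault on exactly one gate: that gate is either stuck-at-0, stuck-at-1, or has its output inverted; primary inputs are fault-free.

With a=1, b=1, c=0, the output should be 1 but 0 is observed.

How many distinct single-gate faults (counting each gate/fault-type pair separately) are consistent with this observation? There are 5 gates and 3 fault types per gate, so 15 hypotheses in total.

6

Fault-free: M1=1, M2=1, M3=0, M4=1, M5=1 → 1. Observed 0.
  M1: stuck-at-0, inverted output ✓; others ✗
  M2: none of the 3 fault types match ✗
  M3: none of the 3 fault types match ✗
  M4: stuck-at-0, inverted output ✓; others ✗
  M5: stuck-at-0, inverted output ✓; others ✗
Consistent faults: {M1 stuck-at-0, M1 inverted output, M4 stuck-at-0, M4 inverted output, M5 stuck-at-0, M5 inverted output} — 6 in all.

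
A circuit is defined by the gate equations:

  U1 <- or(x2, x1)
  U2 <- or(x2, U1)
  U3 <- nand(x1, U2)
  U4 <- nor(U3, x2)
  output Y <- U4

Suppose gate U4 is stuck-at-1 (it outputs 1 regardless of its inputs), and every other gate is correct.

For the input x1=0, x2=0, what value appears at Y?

1

Propagate with U4 forced: U1=0, U2=0, U3=1, U4=1 [stuck-at-1].
So Y = 1. (Without the fault it would be 0.)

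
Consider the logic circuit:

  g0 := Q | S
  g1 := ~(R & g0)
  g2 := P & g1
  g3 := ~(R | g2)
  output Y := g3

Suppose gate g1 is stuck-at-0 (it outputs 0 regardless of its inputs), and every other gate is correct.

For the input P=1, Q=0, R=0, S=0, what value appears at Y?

Propagate with g1 forced: g0=0, g1=0 [stuck-at-0], g2=0, g3=1.
So Y = 1. (Without the fault it would be 0.)

1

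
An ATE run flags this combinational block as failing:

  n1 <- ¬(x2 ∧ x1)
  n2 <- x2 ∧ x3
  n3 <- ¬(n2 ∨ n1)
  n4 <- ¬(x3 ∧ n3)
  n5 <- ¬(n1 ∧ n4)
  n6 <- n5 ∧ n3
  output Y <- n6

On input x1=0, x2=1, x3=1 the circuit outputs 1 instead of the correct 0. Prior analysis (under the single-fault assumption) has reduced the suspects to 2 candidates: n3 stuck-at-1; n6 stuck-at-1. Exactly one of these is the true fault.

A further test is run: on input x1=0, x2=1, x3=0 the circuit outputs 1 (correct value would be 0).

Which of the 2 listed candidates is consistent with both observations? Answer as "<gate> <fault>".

n6 stuck-at-1

Evaluate each candidate on input x1=0, x2=1, x3=0:
  n3 stuck-at-1: n1=1, n2=0, n3=1 [stuck-at-1], n4=1, n5=0, n6=0 → 0 — eliminated
  n6 stuck-at-1: n1=1, n2=0, n3=0, n4=1, n5=0, n6=1 [stuck-at-1] → 1 — matches
Only n6 stuck-at-1 reproduces the observed 1.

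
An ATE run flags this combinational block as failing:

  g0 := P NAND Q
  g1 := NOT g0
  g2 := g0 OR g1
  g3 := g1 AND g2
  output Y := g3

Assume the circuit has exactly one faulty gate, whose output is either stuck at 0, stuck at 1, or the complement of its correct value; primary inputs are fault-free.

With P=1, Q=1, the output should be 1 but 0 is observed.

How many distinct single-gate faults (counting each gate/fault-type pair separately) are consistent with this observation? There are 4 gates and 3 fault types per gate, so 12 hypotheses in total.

8

Fault-free: g0=0, g1=1, g2=1, g3=1 → 1. Observed 0.
  g0 stuck-at-0: output 1 ✗
  g0 stuck-at-1: output 0 ✓
  g0 inverted output: output 0 ✓
  g1 stuck-at-0: output 0 ✓
  g1 stuck-at-1: output 1 ✗
  g1 inverted output: output 0 ✓
  g2 stuck-at-0: output 0 ✓
  g2 stuck-at-1: output 1 ✗
  g2 inverted output: output 0 ✓
  g3 stuck-at-0: output 0 ✓
  g3 stuck-at-1: output 1 ✗
  g3 inverted output: output 0 ✓
Consistent faults: {g0 stuck-at-1, g0 inverted output, g1 stuck-at-0, g1 inverted output, g2 stuck-at-0, g2 inverted output, g3 stuck-at-0, g3 inverted output} — 8 in all.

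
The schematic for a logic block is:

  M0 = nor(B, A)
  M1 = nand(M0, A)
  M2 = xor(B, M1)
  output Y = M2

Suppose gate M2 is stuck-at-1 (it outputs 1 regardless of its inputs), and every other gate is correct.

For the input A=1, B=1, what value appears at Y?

Propagate with M2 forced: M0=0, M1=1, M2=1 [stuck-at-1].
So Y = 1. (Without the fault it would be 0.)

1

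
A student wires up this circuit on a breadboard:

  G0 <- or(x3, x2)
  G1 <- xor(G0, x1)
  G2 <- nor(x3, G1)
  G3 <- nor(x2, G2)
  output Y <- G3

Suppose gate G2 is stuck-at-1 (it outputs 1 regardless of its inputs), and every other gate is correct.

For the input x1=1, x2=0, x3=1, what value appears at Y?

Propagate with G2 forced: G0=1, G1=0, G2=1 [stuck-at-1], G3=0.
So Y = 0. (Without the fault it would be 1.)

0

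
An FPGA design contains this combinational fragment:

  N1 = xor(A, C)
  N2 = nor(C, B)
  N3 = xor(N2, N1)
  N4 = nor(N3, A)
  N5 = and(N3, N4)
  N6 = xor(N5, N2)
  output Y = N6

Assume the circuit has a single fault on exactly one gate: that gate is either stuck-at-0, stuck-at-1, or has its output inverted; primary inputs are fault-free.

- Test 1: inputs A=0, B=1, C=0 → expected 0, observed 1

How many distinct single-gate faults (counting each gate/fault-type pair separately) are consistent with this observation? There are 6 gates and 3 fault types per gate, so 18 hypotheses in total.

Fault-free: N1=0, N2=0, N3=0, N4=1, N5=0, N6=0 → 0. Observed 1.
  N1: none of the 3 fault types match ✗
  N2: stuck-at-1, inverted output ✓; others ✗
  N3: none of the 3 fault types match ✗
  N4: none of the 3 fault types match ✗
  N5: stuck-at-1, inverted output ✓; others ✗
  N6: stuck-at-1, inverted output ✓; others ✗
Consistent faults: {N2 stuck-at-1, N2 inverted output, N5 stuck-at-1, N5 inverted output, N6 stuck-at-1, N6 inverted output} — 6 in all.

6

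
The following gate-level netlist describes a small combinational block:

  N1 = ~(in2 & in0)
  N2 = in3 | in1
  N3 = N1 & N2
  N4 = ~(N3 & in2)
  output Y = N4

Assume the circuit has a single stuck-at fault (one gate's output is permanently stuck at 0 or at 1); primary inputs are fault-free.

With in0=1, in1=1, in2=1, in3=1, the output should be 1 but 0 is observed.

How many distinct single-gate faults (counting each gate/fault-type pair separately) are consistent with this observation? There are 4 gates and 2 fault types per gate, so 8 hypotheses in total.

Fault-free: N1=0, N2=1, N3=0, N4=1 → 1. Observed 0.
  N1 stuck-at-0: output 1 ✗
  N1 stuck-at-1: output 0 ✓
  N2 stuck-at-0: output 1 ✗
  N2 stuck-at-1: output 1 ✗
  N3 stuck-at-0: output 1 ✗
  N3 stuck-at-1: output 0 ✓
  N4 stuck-at-0: output 0 ✓
  N4 stuck-at-1: output 1 ✗
Consistent faults: {N1 stuck-at-1, N3 stuck-at-1, N4 stuck-at-0} — 3 in all.

3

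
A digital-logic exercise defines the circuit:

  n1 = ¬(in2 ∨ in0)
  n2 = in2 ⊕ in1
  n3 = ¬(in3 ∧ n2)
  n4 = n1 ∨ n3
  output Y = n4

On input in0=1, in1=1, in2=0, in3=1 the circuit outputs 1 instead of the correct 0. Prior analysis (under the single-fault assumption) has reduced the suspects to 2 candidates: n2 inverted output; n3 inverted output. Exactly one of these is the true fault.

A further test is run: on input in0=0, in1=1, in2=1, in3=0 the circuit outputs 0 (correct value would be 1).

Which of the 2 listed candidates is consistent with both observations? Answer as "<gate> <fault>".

n3 inverted output

Evaluate each candidate on input in0=0, in1=1, in2=1, in3=0:
  n2 inverted output: n1=0, n2=1 [inverted output], n3=1, n4=1 → 1 — eliminated
  n3 inverted output: n1=0, n2=0, n3=0 [inverted output], n4=0 → 0 — matches
Only n3 inverted output reproduces the observed 0.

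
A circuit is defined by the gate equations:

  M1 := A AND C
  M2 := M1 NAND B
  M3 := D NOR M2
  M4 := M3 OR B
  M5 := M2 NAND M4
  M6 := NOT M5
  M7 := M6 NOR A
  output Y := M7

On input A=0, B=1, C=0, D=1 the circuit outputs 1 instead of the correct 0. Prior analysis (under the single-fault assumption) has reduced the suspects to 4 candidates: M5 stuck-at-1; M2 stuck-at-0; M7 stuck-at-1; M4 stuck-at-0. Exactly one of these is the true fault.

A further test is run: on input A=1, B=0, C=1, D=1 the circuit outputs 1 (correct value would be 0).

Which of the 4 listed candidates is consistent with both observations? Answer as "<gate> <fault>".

Evaluate each candidate on input A=1, B=0, C=1, D=1:
  M5 stuck-at-1: M1=1, M2=1, M3=0, M4=0, M5=1 [stuck-at-1], M6=0, M7=0 → 0 — eliminated
  M2 stuck-at-0: M1=1, M2=0 [stuck-at-0], M3=0, M4=0, M5=1, M6=0, M7=0 → 0 — eliminated
  M7 stuck-at-1: M1=1, M2=1, M3=0, M4=0, M5=1, M6=0, M7=1 [stuck-at-1] → 1 — matches
  M4 stuck-at-0: M1=1, M2=1, M3=0, M4=0 [stuck-at-0], M5=1, M6=0, M7=0 → 0 — eliminated
Only M7 stuck-at-1 reproduces the observed 1.

M7 stuck-at-1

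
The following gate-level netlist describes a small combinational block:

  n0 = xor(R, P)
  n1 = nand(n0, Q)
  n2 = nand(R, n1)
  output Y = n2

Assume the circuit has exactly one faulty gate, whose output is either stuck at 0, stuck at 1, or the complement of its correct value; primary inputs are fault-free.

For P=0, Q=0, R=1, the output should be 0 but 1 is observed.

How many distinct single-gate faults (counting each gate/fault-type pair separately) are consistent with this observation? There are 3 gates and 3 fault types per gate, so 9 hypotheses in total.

Fault-free: n0=1, n1=1, n2=0 → 0. Observed 1.
  n0 stuck-at-0: output 0 ✗
  n0 stuck-at-1: output 0 ✗
  n0 inverted output: output 0 ✗
  n1 stuck-at-0: output 1 ✓
  n1 stuck-at-1: output 0 ✗
  n1 inverted output: output 1 ✓
  n2 stuck-at-0: output 0 ✗
  n2 stuck-at-1: output 1 ✓
  n2 inverted output: output 1 ✓
Consistent faults: {n1 stuck-at-0, n1 inverted output, n2 stuck-at-1, n2 inverted output} — 4 in all.

4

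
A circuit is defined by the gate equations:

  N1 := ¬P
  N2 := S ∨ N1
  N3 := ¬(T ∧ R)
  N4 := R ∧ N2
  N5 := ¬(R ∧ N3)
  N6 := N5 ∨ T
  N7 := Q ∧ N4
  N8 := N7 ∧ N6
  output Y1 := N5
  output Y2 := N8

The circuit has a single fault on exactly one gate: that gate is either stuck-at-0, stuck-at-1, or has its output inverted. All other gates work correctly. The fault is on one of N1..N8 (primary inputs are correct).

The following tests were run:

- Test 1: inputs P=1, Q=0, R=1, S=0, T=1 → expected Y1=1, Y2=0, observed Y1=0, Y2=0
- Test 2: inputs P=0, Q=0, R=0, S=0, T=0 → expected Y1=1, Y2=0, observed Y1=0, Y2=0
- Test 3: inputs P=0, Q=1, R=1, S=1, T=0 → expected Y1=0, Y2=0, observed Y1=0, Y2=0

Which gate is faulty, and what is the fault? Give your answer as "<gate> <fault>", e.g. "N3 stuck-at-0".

Fault-free values for test 1 (P=1, Q=0, R=1, S=0, T=1): N1=0, N2=0, N3=0, N4=0, N5=1, N6=1, N7=0, N8=0, giving Y1=1, Y2=0. Observed Y1=0, Y2=0.
Test 1: faults giving observed Y1=0, Y2=0 are {N3 stuck-at-1, N3 inverted output, N5 stuck-at-0, N5 inverted output}.
Test 2 (P=0, Q=0, R=0, S=0, T=0): fault-free N1=1, N2=1, N3=1, N4=0, N5=1, N6=1, N7=0, N8=0 → Y1=1, Y2=0; observed Y1=0, Y2=0. Eliminates N3 stuck-at-1, N3 inverted output.
Test 3 (P=0, Q=1, R=1, S=1, T=0): fault-free N1=1, N2=1, N3=1, N4=1, N5=0, N6=0, N7=1, N8=0 → Y1=0, Y2=0; observed Y1=0, Y2=0. Eliminates N5 inverted output.
Only N5 stuck-at-0 is consistent with every test.

N5 stuck-at-0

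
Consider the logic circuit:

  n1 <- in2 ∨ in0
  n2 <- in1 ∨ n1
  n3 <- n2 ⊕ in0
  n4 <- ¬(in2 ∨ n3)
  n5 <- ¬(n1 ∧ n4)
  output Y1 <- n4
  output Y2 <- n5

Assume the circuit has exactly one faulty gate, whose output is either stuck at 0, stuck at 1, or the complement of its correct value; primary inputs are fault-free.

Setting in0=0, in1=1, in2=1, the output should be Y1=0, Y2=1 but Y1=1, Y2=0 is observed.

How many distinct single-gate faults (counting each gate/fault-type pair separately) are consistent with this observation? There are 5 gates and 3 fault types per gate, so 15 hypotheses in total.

2

Fault-free: n1=1, n2=1, n3=1, n4=0, n5=1 → Y1=0, Y2=1. Observed Y1=1, Y2=0.
  n1: none of the 3 fault types match ✗
  n2: none of the 3 fault types match ✗
  n3: none of the 3 fault types match ✗
  n4: stuck-at-1, inverted output ✓; others ✗
  n5: none of the 3 fault types match ✗
Consistent faults: {n4 stuck-at-1, n4 inverted output} — 2 in all.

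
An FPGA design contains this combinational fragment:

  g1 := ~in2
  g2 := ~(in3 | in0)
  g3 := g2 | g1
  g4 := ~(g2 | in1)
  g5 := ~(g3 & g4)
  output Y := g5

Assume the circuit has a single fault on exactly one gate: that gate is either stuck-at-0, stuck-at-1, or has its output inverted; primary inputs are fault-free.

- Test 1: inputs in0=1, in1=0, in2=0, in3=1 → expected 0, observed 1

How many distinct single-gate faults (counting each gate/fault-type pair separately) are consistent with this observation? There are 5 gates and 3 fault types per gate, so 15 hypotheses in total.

Fault-free: g1=1, g2=0, g3=1, g4=1, g5=0 → 0. Observed 1.
  g1: stuck-at-0, inverted output ✓; others ✗
  g2: stuck-at-1, inverted output ✓; others ✗
  g3: stuck-at-0, inverted output ✓; others ✗
  g4: stuck-at-0, inverted output ✓; others ✗
  g5: stuck-at-1, inverted output ✓; others ✗
Consistent faults: {g1 stuck-at-0, g1 inverted output, g2 stuck-at-1, g2 inverted output, g3 stuck-at-0, g3 inverted output, g4 stuck-at-0, g4 inverted output, g5 stuck-at-1, g5 inverted output} — 10 in all.

10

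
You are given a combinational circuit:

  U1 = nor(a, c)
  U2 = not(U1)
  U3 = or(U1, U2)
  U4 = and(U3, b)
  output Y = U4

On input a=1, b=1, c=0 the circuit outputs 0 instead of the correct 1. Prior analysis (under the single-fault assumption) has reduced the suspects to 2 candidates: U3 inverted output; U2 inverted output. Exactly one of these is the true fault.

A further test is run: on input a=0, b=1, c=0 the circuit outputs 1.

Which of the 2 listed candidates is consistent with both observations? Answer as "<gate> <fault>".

U2 inverted output

Evaluate each candidate on input a=0, b=1, c=0:
  U3 inverted output: U1=1, U2=0, U3=0 [inverted output], U4=0 → 0 — eliminated
  U2 inverted output: U1=1, U2=1 [inverted output], U3=1, U4=1 → 1 — matches
Only U2 inverted output reproduces the observed 1.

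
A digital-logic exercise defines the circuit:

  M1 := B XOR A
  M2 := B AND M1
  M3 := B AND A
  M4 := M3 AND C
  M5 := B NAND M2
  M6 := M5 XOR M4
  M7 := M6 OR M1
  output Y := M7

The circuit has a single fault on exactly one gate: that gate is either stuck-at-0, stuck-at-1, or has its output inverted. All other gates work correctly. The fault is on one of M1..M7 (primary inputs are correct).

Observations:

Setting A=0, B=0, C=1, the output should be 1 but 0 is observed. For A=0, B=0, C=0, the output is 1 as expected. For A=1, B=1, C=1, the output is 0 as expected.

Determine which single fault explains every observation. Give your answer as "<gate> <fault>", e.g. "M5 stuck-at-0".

Fault-free values for test 1 (A=0, B=0, C=1): M1=0, M2=0, M3=0, M4=0, M5=1, M6=1, M7=1, giving Y=1. Observed 0.
Test 1: faults giving observed 0 are {M3 stuck-at-1, M3 inverted output, M4 stuck-at-1, M4 inverted output, M5 stuck-at-0, M5 inverted output, M6 stuck-at-0, M6 inverted output, M7 stuck-at-0, M7 inverted output}.
Test 2 (A=0, B=0, C=0): fault-free M1=0, M2=0, M3=0, M4=0, M5=1, M6=1, M7=1 → 1; observed 1. Eliminates M4 stuck-at-1, M4 inverted output, M5 stuck-at-0, M5 inverted output, M6 stuck-at-0, M6 inverted output, M7 stuck-at-0, M7 inverted output.
Test 3 (A=1, B=1, C=1): fault-free M1=0, M2=0, M3=1, M4=1, M5=1, M6=0, M7=0 → 0; observed 0. Eliminates M3 inverted output.
Only M3 stuck-at-1 is consistent with every test.

M3 stuck-at-1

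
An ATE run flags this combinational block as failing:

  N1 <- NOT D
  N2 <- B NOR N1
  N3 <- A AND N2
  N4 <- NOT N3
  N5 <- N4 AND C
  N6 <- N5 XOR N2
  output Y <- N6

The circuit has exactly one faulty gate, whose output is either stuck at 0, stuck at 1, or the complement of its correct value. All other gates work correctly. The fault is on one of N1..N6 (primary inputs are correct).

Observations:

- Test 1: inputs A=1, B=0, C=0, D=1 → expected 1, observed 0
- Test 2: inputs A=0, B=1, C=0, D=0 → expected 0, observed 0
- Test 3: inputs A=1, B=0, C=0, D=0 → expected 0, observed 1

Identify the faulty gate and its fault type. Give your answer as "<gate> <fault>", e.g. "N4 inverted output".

N1 inverted output

Fault-free values for test 1 (A=1, B=0, C=0, D=1): N1=0, N2=1, N3=1, N4=0, N5=0, N6=1, giving Y=1. Observed 0.
Test 1: faults giving observed 0 are {N1 stuck-at-1, N1 inverted output, N2 stuck-at-0, N2 inverted output, N5 stuck-at-1, N5 inverted output, N6 stuck-at-0, N6 inverted output}.
Test 2 (A=0, B=1, C=0, D=0): fault-free N1=1, N2=0, N3=0, N4=1, N5=0, N6=0 → 0; observed 0. Eliminates N2 inverted output, N5 stuck-at-1, N5 inverted output, N6 inverted output.
Test 3 (A=1, B=0, C=0, D=0): fault-free N1=1, N2=0, N3=0, N4=1, N5=0, N6=0 → 0; observed 1. Eliminates N1 stuck-at-1, N2 stuck-at-0, N6 stuck-at-0.
Only N1 inverted output is consistent with every test.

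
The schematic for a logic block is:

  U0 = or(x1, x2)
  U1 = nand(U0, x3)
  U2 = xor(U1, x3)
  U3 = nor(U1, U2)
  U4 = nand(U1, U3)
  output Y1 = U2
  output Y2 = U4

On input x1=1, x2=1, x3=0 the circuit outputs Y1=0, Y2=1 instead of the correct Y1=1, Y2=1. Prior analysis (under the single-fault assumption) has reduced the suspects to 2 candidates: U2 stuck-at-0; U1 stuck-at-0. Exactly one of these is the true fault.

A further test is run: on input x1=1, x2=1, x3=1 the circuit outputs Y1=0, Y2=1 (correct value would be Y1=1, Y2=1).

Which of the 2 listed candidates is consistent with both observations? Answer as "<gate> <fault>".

U2 stuck-at-0

Evaluate each candidate on input x1=1, x2=1, x3=1:
  U2 stuck-at-0: U0=1, U1=0, U2=0 [stuck-at-0], U3=1, U4=1 → Y1=0, Y2=1 — matches
  U1 stuck-at-0: U0=1, U1=0 [stuck-at-0], U2=1, U3=0, U4=1 → Y1=1, Y2=1 — eliminated
Only U2 stuck-at-0 reproduces the observed Y1=0, Y2=1.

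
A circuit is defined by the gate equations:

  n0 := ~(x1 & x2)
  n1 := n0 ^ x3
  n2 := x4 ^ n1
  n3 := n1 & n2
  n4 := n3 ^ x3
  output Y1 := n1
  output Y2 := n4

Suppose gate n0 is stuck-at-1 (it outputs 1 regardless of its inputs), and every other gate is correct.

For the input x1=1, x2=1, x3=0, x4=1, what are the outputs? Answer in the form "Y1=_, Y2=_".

Propagate with n0 forced: n0=1 [stuck-at-1], n1=1, n2=0, n3=0, n4=0.
So the outputs are Y1=1, Y2=0. (Without the fault they would be Y1=0, Y2=0.)

Y1=1, Y2=0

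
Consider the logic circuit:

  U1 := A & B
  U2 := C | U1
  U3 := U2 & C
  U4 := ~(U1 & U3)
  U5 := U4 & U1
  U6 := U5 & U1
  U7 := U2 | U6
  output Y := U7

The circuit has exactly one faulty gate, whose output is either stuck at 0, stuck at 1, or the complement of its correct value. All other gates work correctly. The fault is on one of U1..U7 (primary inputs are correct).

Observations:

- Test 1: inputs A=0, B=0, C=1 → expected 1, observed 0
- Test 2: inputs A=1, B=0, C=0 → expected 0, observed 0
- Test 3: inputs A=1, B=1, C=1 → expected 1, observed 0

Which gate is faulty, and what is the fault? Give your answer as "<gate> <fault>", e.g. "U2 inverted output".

Fault-free values for test 1 (A=0, B=0, C=1): U1=0, U2=1, U3=1, U4=1, U5=0, U6=0, U7=1, giving Y=1. Observed 0.
Test 1: faults giving observed 0 are {U2 stuck-at-0, U2 inverted output, U7 stuck-at-0, U7 inverted output}.
Test 2 (A=1, B=0, C=0): fault-free U1=0, U2=0, U3=0, U4=1, U5=0, U6=0, U7=0 → 0; observed 0. Eliminates U2 inverted output, U7 inverted output.
Test 3 (A=1, B=1, C=1): fault-free U1=1, U2=1, U3=1, U4=0, U5=0, U6=0, U7=1 → 1; observed 0. Eliminates U2 stuck-at-0.
Only U7 stuck-at-0 is consistent with every test.

U7 stuck-at-0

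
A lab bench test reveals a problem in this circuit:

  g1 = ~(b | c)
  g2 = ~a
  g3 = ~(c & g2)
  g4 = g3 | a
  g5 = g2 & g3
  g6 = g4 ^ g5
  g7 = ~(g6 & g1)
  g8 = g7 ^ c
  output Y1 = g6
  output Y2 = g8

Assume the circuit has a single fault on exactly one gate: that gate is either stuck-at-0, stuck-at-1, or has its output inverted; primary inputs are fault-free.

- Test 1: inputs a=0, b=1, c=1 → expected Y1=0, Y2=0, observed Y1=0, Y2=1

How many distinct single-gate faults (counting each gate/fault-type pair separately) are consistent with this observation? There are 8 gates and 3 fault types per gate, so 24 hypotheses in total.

Fault-free: g1=0, g2=1, g3=0, g4=0, g5=0, g6=0, g7=1, g8=0 → Y1=0, Y2=0. Observed Y1=0, Y2=1.
  g1: none of the 3 fault types match ✗
  g2: none of the 3 fault types match ✗
  g3: none of the 3 fault types match ✗
  g4: none of the 3 fault types match ✗
  g5: none of the 3 fault types match ✗
  g6: none of the 3 fault types match ✗
  g7: stuck-at-0, inverted output ✓; others ✗
  g8: stuck-at-1, inverted output ✓; others ✗
Consistent faults: {g7 stuck-at-0, g7 inverted output, g8 stuck-at-1, g8 inverted output} — 4 in all.

4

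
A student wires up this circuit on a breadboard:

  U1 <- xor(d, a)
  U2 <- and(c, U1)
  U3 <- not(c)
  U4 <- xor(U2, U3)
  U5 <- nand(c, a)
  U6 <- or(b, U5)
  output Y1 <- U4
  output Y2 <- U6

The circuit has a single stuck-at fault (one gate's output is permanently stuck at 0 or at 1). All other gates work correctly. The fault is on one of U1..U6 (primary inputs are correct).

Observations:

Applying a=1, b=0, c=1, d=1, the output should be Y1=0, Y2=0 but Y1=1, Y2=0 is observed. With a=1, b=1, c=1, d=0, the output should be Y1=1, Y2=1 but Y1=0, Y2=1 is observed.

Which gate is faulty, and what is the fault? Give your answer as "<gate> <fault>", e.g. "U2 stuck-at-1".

U3 stuck-at-1

Fault-free values for test 1 (a=1, b=0, c=1, d=1): U1=0, U2=0, U3=0, U4=0, U5=0, U6=0, giving Y1=0, Y2=0. Observed Y1=1, Y2=0.
Test 1: faults giving observed Y1=1, Y2=0 are {U1 stuck-at-1, U2 stuck-at-1, U3 stuck-at-1, U4 stuck-at-1}.
Test 2 (a=1, b=1, c=1, d=0): fault-free U1=1, U2=1, U3=0, U4=1, U5=0, U6=1 → Y1=1, Y2=1; observed Y1=0, Y2=1. Eliminates U1 stuck-at-1, U2 stuck-at-1, U4 stuck-at-1.
Only U3 stuck-at-1 is consistent with every test.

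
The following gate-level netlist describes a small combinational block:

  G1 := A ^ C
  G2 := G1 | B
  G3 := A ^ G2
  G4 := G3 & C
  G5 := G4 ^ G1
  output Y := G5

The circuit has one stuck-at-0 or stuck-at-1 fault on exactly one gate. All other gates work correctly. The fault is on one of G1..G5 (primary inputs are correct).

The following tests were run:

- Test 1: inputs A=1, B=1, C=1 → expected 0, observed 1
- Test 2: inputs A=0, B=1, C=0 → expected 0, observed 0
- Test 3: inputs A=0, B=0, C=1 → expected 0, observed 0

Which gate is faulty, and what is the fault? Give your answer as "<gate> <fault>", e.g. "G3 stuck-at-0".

G3 stuck-at-1

Fault-free values for test 1 (A=1, B=1, C=1): G1=0, G2=1, G3=0, G4=0, G5=0, giving Y=0. Observed 1.
Test 1: faults giving observed 1 are {G1 stuck-at-1, G2 stuck-at-0, G3 stuck-at-1, G4 stuck-at-1, G5 stuck-at-1}.
Test 2 (A=0, B=1, C=0): fault-free G1=0, G2=1, G3=1, G4=0, G5=0 → 0; observed 0. Eliminates G1 stuck-at-1, G4 stuck-at-1, G5 stuck-at-1.
Test 3 (A=0, B=0, C=1): fault-free G1=1, G2=1, G3=1, G4=1, G5=0 → 0; observed 0. Eliminates G2 stuck-at-0.
Only G3 stuck-at-1 is consistent with every test.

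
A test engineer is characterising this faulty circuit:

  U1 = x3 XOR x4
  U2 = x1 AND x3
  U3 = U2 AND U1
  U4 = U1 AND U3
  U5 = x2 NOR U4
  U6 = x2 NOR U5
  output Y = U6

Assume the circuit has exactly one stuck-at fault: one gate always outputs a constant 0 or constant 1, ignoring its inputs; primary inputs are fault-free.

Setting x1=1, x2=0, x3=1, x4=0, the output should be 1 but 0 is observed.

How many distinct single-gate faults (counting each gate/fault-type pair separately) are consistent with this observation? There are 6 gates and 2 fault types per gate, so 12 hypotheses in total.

Fault-free: U1=1, U2=1, U3=1, U4=1, U5=0, U6=1 → 1. Observed 0.
  U1 stuck-at-0: output 0 ✓
  U1 stuck-at-1: output 1 ✗
  U2 stuck-at-0: output 0 ✓
  U2 stuck-at-1: output 1 ✗
  U3 stuck-at-0: output 0 ✓
  U3 stuck-at-1: output 1 ✗
  U4 stuck-at-0: output 0 ✓
  U4 stuck-at-1: output 1 ✗
  U5 stuck-at-0: output 1 ✗
  U5 stuck-at-1: output 0 ✓
  U6 stuck-at-0: output 0 ✓
  U6 stuck-at-1: output 1 ✗
Consistent faults: {U1 stuck-at-0, U2 stuck-at-0, U3 stuck-at-0, U4 stuck-at-0, U5 stuck-at-1, U6 stuck-at-0} — 6 in all.

6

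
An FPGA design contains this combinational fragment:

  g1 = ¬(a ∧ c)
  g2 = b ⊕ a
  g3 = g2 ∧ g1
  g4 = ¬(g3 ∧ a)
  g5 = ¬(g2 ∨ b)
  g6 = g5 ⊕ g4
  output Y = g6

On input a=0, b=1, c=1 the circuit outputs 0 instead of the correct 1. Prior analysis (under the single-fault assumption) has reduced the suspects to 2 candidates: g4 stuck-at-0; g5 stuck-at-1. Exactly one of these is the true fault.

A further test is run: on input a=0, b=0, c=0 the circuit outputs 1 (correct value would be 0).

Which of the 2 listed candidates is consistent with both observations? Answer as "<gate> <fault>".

g4 stuck-at-0

Evaluate each candidate on input a=0, b=0, c=0:
  g4 stuck-at-0: g1=1, g2=0, g3=0, g4=0 [stuck-at-0], g5=1, g6=1 → 1 — matches
  g5 stuck-at-1: g1=1, g2=0, g3=0, g4=1, g5=1 [stuck-at-1], g6=0 → 0 — eliminated
Only g4 stuck-at-0 reproduces the observed 1.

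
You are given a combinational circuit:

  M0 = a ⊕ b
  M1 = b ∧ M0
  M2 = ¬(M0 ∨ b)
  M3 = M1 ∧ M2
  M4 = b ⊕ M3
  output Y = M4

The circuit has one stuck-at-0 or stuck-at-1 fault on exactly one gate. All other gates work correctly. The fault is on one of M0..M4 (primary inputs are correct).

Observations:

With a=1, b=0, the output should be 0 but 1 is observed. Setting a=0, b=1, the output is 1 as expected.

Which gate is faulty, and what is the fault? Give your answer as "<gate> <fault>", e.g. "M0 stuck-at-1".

Fault-free values for test 1 (a=1, b=0): M0=1, M1=0, M2=0, M3=0, M4=0, giving Y=0. Observed 1.
Test 1: faults giving observed 1 are {M3 stuck-at-1, M4 stuck-at-1}.
Test 2 (a=0, b=1): fault-free M0=1, M1=1, M2=0, M3=0, M4=1 → 1; observed 1. Eliminates M3 stuck-at-1.
Only M4 stuck-at-1 is consistent with every test.

M4 stuck-at-1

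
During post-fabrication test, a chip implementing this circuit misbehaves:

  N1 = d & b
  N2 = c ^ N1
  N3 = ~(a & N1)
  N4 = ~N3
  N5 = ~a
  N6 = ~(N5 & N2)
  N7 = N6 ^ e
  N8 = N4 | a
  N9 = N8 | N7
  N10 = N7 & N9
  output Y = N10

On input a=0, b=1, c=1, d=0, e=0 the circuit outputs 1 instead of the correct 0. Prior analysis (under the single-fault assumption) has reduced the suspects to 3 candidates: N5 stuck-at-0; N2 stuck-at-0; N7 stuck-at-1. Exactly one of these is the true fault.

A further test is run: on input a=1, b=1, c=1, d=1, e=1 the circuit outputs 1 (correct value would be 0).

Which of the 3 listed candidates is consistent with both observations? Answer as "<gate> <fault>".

N7 stuck-at-1

Evaluate each candidate on input a=1, b=1, c=1, d=1, e=1:
  N5 stuck-at-0: N1=1, N2=0, N3=0, N4=1, N5=0 [stuck-at-0], N6=1, N7=0, N8=1, N9=1, N10=0 → 0 — eliminated
  N2 stuck-at-0: N1=1, N2=0 [stuck-at-0], N3=0, N4=1, N5=0, N6=1, N7=0, N8=1, N9=1, N10=0 → 0 — eliminated
  N7 stuck-at-1: N1=1, N2=0, N3=0, N4=1, N5=0, N6=1, N7=1 [stuck-at-1], N8=1, N9=1, N10=1 → 1 — matches
Only N7 stuck-at-1 reproduces the observed 1.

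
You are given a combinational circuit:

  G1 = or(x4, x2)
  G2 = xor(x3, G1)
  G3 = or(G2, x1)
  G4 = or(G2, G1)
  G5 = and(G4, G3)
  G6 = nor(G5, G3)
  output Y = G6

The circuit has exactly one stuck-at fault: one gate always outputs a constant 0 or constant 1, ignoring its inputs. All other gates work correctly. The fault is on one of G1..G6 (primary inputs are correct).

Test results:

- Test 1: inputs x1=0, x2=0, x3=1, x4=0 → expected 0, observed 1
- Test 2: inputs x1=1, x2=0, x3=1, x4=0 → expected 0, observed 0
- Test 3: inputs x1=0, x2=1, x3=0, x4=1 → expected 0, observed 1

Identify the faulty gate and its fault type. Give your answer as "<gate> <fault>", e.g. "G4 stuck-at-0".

Fault-free values for test 1 (x1=0, x2=0, x3=1, x4=0): G1=0, G2=1, G3=1, G4=1, G5=1, G6=0, giving Y=0. Observed 1.
Test 1: faults giving observed 1 are {G1 stuck-at-1, G2 stuck-at-0, G3 stuck-at-0, G6 stuck-at-1}.
Test 2 (x1=1, x2=0, x3=1, x4=0): fault-free G1=0, G2=1, G3=1, G4=1, G5=1, G6=0 → 0; observed 0. Eliminates G3 stuck-at-0, G6 stuck-at-1.
Test 3 (x1=0, x2=1, x3=0, x4=1): fault-free G1=1, G2=1, G3=1, G4=1, G5=1, G6=0 → 0; observed 1. Eliminates G1 stuck-at-1.
Only G2 stuck-at-0 is consistent with every test.

G2 stuck-at-0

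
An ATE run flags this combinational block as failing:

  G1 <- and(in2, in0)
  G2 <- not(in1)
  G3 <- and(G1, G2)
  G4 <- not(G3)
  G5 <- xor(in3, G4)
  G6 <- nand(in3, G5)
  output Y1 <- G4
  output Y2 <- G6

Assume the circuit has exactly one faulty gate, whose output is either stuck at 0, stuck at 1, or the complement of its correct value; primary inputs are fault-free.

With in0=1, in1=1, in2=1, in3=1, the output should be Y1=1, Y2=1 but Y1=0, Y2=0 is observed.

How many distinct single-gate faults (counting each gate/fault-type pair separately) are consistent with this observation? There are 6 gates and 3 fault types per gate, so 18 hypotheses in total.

6

Fault-free: G1=1, G2=0, G3=0, G4=1, G5=0, G6=1 → Y1=1, Y2=1. Observed Y1=0, Y2=0.
  G1: none of the 3 fault types match ✗
  G2: stuck-at-1, inverted output ✓; others ✗
  G3: stuck-at-1, inverted output ✓; others ✗
  G4: stuck-at-0, inverted output ✓; others ✗
  G5: none of the 3 fault types match ✗
  G6: none of the 3 fault types match ✗
Consistent faults: {G2 stuck-at-1, G2 inverted output, G3 stuck-at-1, G3 inverted output, G4 stuck-at-0, G4 inverted output} — 6 in all.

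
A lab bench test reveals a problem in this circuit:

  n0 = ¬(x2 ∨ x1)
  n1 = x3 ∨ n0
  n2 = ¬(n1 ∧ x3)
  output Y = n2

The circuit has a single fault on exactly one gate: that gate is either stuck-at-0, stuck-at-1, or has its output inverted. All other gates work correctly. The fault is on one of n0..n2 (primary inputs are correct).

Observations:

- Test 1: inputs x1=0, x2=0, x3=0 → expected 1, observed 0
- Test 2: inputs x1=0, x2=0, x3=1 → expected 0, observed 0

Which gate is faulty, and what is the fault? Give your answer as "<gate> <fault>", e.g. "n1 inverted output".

Fault-free values for test 1 (x1=0, x2=0, x3=0): n0=1, n1=1, n2=1, giving Y=1. Observed 0.
Test 1: faults giving observed 0 are {n2 stuck-at-0, n2 inverted output}.
Test 2 (x1=0, x2=0, x3=1): fault-free n0=1, n1=1, n2=0 → 0; observed 0. Eliminates n2 inverted output.
Only n2 stuck-at-0 is consistent with every test.

n2 stuck-at-0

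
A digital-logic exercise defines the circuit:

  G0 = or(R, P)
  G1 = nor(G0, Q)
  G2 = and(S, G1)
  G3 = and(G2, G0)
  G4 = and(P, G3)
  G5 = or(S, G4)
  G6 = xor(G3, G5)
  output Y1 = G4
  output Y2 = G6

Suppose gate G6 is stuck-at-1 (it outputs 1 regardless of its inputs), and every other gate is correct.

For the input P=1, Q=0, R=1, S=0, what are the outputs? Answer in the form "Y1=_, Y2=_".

Propagate with G6 forced: G0=1, G1=0, G2=0, G3=0, G4=0, G5=0, G6=1 [stuck-at-1].
So the outputs are Y1=0, Y2=1. (Without the fault they would be Y1=0, Y2=0.)

Y1=0, Y2=1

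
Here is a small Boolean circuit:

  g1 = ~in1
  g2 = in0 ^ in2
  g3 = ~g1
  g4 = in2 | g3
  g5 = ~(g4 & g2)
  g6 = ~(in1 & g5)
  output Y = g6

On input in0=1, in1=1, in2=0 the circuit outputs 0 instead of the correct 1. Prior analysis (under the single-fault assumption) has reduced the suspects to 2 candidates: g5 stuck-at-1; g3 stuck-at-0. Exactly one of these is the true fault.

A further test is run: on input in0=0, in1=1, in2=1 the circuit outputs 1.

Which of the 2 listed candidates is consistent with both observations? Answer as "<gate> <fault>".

Evaluate each candidate on input in0=0, in1=1, in2=1:
  g5 stuck-at-1: g1=0, g2=1, g3=1, g4=1, g5=1 [stuck-at-1], g6=0 → 0 — eliminated
  g3 stuck-at-0: g1=0, g2=1, g3=0 [stuck-at-0], g4=1, g5=0, g6=1 → 1 — matches
Only g3 stuck-at-0 reproduces the observed 1.

g3 stuck-at-0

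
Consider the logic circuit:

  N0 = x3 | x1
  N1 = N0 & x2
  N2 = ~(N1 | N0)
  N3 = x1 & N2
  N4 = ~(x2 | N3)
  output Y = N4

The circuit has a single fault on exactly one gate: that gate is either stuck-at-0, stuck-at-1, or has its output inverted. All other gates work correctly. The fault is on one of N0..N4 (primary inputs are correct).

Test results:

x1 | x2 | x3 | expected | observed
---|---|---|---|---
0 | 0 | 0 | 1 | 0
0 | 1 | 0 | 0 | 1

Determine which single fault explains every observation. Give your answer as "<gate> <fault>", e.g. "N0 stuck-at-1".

Fault-free values for test 1 (x1=0, x2=0, x3=0): N0=0, N1=0, N2=1, N3=0, N4=1, giving Y=1. Observed 0.
Test 1: faults giving observed 0 are {N3 stuck-at-1, N3 inverted output, N4 stuck-at-0, N4 inverted output}.
Test 2 (x1=0, x2=1, x3=0): fault-free N0=0, N1=0, N2=1, N3=0, N4=0 → 0; observed 1. Eliminates N3 stuck-at-1, N3 inverted output, N4 stuck-at-0.
Only N4 inverted output is consistent with every test.

N4 inverted output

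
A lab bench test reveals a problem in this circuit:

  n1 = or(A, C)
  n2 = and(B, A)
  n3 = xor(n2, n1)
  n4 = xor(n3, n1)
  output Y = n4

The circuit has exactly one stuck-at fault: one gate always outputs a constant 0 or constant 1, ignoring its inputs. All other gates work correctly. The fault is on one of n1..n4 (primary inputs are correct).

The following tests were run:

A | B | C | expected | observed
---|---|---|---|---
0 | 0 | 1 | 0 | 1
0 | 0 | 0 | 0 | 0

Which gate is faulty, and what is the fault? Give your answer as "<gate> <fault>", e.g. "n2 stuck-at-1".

Fault-free values for test 1 (A=0, B=0, C=1): n1=1, n2=0, n3=1, n4=0, giving Y=0. Observed 1.
Test 1: faults giving observed 1 are {n2 stuck-at-1, n3 stuck-at-0, n4 stuck-at-1}.
Test 2 (A=0, B=0, C=0): fault-free n1=0, n2=0, n3=0, n4=0 → 0; observed 0. Eliminates n2 stuck-at-1, n4 stuck-at-1.
Only n3 stuck-at-0 is consistent with every test.

n3 stuck-at-0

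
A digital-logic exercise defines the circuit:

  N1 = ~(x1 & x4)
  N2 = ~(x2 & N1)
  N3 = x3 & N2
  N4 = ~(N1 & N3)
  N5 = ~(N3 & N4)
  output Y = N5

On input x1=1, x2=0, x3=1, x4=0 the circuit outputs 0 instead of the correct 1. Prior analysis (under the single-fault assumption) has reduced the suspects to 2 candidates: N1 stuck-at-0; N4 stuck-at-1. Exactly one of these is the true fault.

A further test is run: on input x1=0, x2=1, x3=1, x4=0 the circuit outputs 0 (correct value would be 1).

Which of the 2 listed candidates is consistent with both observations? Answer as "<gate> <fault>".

Evaluate each candidate on input x1=0, x2=1, x3=1, x4=0:
  N1 stuck-at-0: N1=0 [stuck-at-0], N2=1, N3=1, N4=1, N5=0 → 0 — matches
  N4 stuck-at-1: N1=1, N2=0, N3=0, N4=1 [stuck-at-1], N5=1 → 1 — eliminated
Only N1 stuck-at-0 reproduces the observed 0.

N1 stuck-at-0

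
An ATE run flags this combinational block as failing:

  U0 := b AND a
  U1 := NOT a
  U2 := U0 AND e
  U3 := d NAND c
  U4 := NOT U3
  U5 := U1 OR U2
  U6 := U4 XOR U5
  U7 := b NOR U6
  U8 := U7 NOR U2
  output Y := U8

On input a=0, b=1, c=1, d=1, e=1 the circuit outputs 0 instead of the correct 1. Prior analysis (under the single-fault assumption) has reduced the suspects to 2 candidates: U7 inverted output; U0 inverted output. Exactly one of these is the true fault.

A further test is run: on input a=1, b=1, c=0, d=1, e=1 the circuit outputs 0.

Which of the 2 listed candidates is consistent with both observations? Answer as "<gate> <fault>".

U7 inverted output

Evaluate each candidate on input a=1, b=1, c=0, d=1, e=1:
  U7 inverted output: U0=1, U1=0, U2=1, U3=1, U4=0, U5=1, U6=1, U7=1 [inverted output], U8=0 → 0 — matches
  U0 inverted output: U0=0 [inverted output], U1=0, U2=0, U3=1, U4=0, U5=0, U6=0, U7=0, U8=1 → 1 — eliminated
Only U7 inverted output reproduces the observed 0.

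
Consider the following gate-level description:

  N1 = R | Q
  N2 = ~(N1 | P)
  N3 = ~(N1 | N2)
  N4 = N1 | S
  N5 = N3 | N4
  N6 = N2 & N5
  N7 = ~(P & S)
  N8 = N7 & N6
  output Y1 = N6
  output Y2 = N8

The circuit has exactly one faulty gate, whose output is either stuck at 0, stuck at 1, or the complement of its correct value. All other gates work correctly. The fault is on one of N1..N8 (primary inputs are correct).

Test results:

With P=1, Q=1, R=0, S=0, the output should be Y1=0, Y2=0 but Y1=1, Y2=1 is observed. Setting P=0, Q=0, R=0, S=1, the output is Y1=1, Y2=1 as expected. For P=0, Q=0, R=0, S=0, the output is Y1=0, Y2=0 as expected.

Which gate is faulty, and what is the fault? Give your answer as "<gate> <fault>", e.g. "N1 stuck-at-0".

Fault-free values for test 1 (P=1, Q=1, R=0, S=0): N1=1, N2=0, N3=0, N4=1, N5=1, N6=0, N7=1, N8=0, giving Y1=0, Y2=0. Observed Y1=1, Y2=1.
Test 1: faults giving observed Y1=1, Y2=1 are {N2 stuck-at-1, N2 inverted output, N6 stuck-at-1, N6 inverted output}.
Test 2 (P=0, Q=0, R=0, S=1): fault-free N1=0, N2=1, N3=0, N4=1, N5=1, N6=1, N7=1, N8=1 → Y1=1, Y2=1; observed Y1=1, Y2=1. Eliminates N2 inverted output, N6 inverted output.
Test 3 (P=0, Q=0, R=0, S=0): fault-free N1=0, N2=1, N3=0, N4=0, N5=0, N6=0, N7=1, N8=0 → Y1=0, Y2=0; observed Y1=0, Y2=0. Eliminates N6 stuck-at-1.
Only N2 stuck-at-1 is consistent with every test.

N2 stuck-at-1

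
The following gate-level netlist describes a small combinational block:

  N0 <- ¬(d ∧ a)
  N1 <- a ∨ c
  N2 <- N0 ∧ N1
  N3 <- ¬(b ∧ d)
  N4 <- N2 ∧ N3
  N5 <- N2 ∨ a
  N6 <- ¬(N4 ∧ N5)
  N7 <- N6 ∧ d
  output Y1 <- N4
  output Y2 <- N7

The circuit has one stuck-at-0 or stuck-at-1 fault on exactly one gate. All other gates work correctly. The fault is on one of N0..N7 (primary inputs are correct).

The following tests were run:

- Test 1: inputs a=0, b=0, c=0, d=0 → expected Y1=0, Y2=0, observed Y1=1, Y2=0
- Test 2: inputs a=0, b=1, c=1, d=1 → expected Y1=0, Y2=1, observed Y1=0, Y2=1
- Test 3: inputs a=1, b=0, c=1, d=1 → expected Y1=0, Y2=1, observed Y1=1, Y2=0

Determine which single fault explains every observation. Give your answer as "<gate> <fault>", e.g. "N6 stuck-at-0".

N2 stuck-at-1

Fault-free values for test 1 (a=0, b=0, c=0, d=0): N0=1, N1=0, N2=0, N3=1, N4=0, N5=0, N6=1, N7=0, giving Y1=0, Y2=0. Observed Y1=1, Y2=0.
Test 1: faults giving observed Y1=1, Y2=0 are {N1 stuck-at-1, N2 stuck-at-1, N4 stuck-at-1}.
Test 2 (a=0, b=1, c=1, d=1): fault-free N0=1, N1=1, N2=1, N3=0, N4=0, N5=1, N6=1, N7=1 → Y1=0, Y2=1; observed Y1=0, Y2=1. Eliminates N4 stuck-at-1.
Test 3 (a=1, b=0, c=1, d=1): fault-free N0=0, N1=1, N2=0, N3=1, N4=0, N5=1, N6=1, N7=1 → Y1=0, Y2=1; observed Y1=1, Y2=0. Eliminates N1 stuck-at-1.
Only N2 stuck-at-1 is consistent with every test.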